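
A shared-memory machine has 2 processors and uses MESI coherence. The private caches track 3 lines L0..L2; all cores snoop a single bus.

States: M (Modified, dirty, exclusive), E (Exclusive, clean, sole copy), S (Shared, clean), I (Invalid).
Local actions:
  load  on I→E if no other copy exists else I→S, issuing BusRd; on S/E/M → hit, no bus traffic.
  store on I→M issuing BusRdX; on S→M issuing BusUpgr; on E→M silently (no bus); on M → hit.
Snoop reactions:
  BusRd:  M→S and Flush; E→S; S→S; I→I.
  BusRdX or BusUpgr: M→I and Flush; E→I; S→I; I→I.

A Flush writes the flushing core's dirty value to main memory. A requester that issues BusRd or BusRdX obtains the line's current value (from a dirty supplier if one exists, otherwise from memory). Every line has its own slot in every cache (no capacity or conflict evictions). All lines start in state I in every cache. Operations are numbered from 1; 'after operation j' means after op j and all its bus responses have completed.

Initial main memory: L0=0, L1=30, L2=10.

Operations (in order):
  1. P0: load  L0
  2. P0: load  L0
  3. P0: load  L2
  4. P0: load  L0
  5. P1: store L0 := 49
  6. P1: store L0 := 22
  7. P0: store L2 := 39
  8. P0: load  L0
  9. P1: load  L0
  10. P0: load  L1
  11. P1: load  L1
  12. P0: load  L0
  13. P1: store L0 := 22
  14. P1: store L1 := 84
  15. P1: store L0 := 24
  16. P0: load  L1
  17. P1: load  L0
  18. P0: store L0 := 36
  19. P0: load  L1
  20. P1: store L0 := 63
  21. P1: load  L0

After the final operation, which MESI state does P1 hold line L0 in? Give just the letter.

step 1: P0: load  L0  ⟶  EI  (L0)  txn=BusRd  M[L0]=0
step 2: P0: load  L0  ⟶  EI  (L0)  txn=∅  M[L0]=0
step 3: P0: load  L2  ⟶  EI  (L2)  txn=BusRd  M[L2]=10
step 4: P0: load  L0  ⟶  EI  (L0)  txn=∅  M[L0]=0
step 5: P1: store L0 := 49  ⟶  IM  (L0)  txn=BusRdX  M[L0]=0
step 6: P1: store L0 := 22  ⟶  IM  (L0)  txn=∅  M[L0]=0
step 7: P0: store L2 := 39  ⟶  MI  (L2)  txn=∅  M[L2]=10
step 8: P0: load  L0  ⟶  SS  (L0)  txn=BusRd+Flush  M[L0]=22
step 9: P1: load  L0  ⟶  SS  (L0)  txn=∅  M[L0]=22
step 10: P0: load  L1  ⟶  EI  (L1)  txn=BusRd  M[L1]=30
step 11: P1: load  L1  ⟶  SS  (L1)  txn=BusRd  M[L1]=30
step 12: P0: load  L0  ⟶  SS  (L0)  txn=∅  M[L0]=22
step 13: P1: store L0 := 22  ⟶  IM  (L0)  txn=BusUpgr  M[L0]=22
step 14: P1: store L1 := 84  ⟶  IM  (L1)  txn=BusUpgr  M[L1]=30
step 15: P1: store L0 := 24  ⟶  IM  (L0)  txn=∅  M[L0]=22
step 16: P0: load  L1  ⟶  SS  (L1)  txn=BusRd+Flush  M[L1]=84
step 17: P1: load  L0  ⟶  IM  (L0)  txn=∅  M[L0]=22
step 18: P0: store L0 := 36  ⟶  MI  (L0)  txn=BusRdX+Flush  M[L0]=24
step 19: P0: load  L1  ⟶  SS  (L1)  txn=∅  M[L1]=84
step 20: P1: store L0 := 63  ⟶  IM  (L0)  txn=BusRdX+Flush  M[L0]=36
step 21: P1: load  L0  ⟶  IM  (L0)  txn=∅  M[L0]=36

state = M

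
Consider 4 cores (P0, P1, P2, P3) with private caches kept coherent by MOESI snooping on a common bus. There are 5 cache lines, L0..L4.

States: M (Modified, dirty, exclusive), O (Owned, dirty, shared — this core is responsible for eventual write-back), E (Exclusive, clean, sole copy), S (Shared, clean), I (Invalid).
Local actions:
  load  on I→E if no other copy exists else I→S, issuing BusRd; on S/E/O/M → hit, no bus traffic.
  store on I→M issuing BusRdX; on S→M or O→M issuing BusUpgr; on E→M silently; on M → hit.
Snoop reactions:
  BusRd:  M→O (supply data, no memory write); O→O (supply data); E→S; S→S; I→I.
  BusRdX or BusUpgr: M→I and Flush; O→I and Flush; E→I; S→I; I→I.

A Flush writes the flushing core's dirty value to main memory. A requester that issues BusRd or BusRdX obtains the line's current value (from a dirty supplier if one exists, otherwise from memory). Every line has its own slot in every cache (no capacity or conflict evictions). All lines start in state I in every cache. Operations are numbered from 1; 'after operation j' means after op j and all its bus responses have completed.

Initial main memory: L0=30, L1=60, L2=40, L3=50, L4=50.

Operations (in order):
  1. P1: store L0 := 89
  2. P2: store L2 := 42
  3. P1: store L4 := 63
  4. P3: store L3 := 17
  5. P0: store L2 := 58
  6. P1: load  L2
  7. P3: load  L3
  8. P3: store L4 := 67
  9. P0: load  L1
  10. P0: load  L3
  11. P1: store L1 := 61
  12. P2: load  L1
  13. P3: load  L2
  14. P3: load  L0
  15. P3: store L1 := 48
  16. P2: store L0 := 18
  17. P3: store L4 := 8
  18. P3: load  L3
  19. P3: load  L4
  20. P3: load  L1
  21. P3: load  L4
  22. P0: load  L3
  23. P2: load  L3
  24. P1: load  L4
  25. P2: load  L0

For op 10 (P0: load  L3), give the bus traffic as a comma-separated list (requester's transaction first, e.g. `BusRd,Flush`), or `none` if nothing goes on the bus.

  op1 P1: store L0 := 89 → I/M/I/I on L0; bus BusRdX; mem=30
  op2 P2: store L2 := 42 → I/I/M/I on L2; bus BusRdX; mem=40
  op3 P1: store L4 := 63 → I/M/I/I on L4; bus BusRdX; mem=50
  op4 P3: store L3 := 17 → I/I/I/M on L3; bus BusRdX; mem=50
  op5 P0: store L2 := 58 → M/I/I/I on L2; bus BusRdX Flush; mem=42
  op6 P1: load  L2 → O/S/I/I on L2; bus BusRd; mem=42
  op7 P3: load  L3 → I/I/I/M on L3; bus (none); mem=50
  op8 P3: store L4 := 67 → I/I/I/M on L4; bus BusRdX Flush; mem=63
  op9 P0: load  L1 → E/I/I/I on L1; bus BusRd; mem=60
  op10 P0: load  L3 → S/I/I/O on L3; bus BusRd; mem=50
  op11 P1: store L1 := 61 → I/M/I/I on L1; bus BusRdX; mem=60
  op12 P2: load  L1 → I/O/S/I on L1; bus BusRd; mem=60
  op13 P3: load  L2 → O/S/I/S on L2; bus BusRd; mem=42
  op14 P3: load  L0 → I/O/I/S on L0; bus BusRd; mem=30
  op15 P3: store L1 := 48 → I/I/I/M on L1; bus BusRdX Flush; mem=61
  op16 P2: store L0 := 18 → I/I/M/I on L0; bus BusRdX Flush; mem=89
  op17 P3: store L4 := 8 → I/I/I/M on L4; bus (none); mem=63
  op18 P3: load  L3 → S/I/I/O on L3; bus (none); mem=50
  op19 P3: load  L4 → I/I/I/M on L4; bus (none); mem=63
  op20 P3: load  L1 → I/I/I/M on L1; bus (none); mem=61
  op21 P3: load  L4 → I/I/I/M on L4; bus (none); mem=63
  op22 P0: load  L3 → S/I/I/O on L3; bus (none); mem=50
  op23 P2: load  L3 → S/I/S/O on L3; bus BusRd; mem=50
  op24 P1: load  L4 → I/S/I/O on L4; bus BusRd; mem=63
  op25 P2: load  L0 → I/I/M/I on L0; bus (none); mem=89

bus = BusRd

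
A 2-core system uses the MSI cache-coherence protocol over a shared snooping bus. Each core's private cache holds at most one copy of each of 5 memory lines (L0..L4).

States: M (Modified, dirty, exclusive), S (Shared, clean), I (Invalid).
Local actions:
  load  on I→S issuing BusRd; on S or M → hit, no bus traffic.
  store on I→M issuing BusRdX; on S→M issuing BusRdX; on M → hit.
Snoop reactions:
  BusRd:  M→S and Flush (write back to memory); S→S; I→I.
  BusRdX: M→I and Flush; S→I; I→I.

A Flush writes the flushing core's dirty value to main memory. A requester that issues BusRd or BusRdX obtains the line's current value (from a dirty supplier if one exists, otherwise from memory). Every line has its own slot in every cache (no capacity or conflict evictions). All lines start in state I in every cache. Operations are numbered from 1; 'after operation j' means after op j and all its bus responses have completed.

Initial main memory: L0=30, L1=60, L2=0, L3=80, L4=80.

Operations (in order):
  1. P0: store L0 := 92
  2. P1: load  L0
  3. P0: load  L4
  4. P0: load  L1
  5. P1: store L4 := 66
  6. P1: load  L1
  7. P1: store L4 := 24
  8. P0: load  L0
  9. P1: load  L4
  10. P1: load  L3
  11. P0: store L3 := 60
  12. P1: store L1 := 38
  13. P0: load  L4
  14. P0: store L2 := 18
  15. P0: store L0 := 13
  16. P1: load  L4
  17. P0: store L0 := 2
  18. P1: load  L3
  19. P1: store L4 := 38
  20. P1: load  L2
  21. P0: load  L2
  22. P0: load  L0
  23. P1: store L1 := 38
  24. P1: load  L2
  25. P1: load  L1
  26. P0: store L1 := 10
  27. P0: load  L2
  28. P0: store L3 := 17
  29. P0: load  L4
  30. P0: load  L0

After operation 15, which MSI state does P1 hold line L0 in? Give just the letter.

[1] P0: store L0 := 92 | P0:M(92), P1:I | bus: BusRdX
[2] P1: load  L0 | P0:S(92), P1:S(92) | bus: BusRd,Flush
[3] P0: load  L4 | P0:S(80), P1:I | bus: BusRd
[4] P0: load  L1 | P0:S(60), P1:I | bus: BusRd
[5] P1: store L4 := 66 | P0:I, P1:M(66) | bus: BusRdX
[6] P1: load  L1 | P0:S(60), P1:S(60) | bus: BusRd
[7] P1: store L4 := 24 | P0:I, P1:M(24) | bus: none
[8] P0: load  L0 | P0:S(92), P1:S(92) | bus: none
[9] P1: load  L4 | P0:I, P1:M(24) | bus: none
[10] P1: load  L3 | P0:I, P1:S(80) | bus: BusRd
[11] P0: store L3 := 60 | P0:M(60), P1:I | bus: BusRdX
[12] P1: store L1 := 38 | P0:I, P1:M(38) | bus: BusRdX
[13] P0: load  L4 | P0:S(24), P1:S(24) | bus: BusRd,Flush
[14] P0: store L2 := 18 | P0:M(18), P1:I | bus: BusRdX
[15] P0: store L0 := 13 | P0:M(13), P1:I | bus: BusRdX
[16] P1: load  L4 | P0:S(24), P1:S(24) | bus: none
[17] P0: store L0 := 2 | P0:M(2), P1:I | bus: none
[18] P1: load  L3 | P0:S(60), P1:S(60) | bus: BusRd,Flush
[19] P1: store L4 := 38 | P0:I, P1:M(38) | bus: BusRdX
[20] P1: load  L2 | P0:S(18), P1:S(18) | bus: BusRd,Flush
[21] P0: load  L2 | P0:S(18), P1:S(18) | bus: none
[22] P0: load  L0 | P0:M(2), P1:I | bus: none
[23] P1: store L1 := 38 | P0:I, P1:M(38) | bus: none
[24] P1: load  L2 | P0:S(18), P1:S(18) | bus: none
[25] P1: load  L1 | P0:I, P1:M(38) | bus: none
[26] P0: store L1 := 10 | P0:M(10), P1:I | bus: BusRdX,Flush
[27] P0: load  L2 | P0:S(18), P1:S(18) | bus: none
[28] P0: store L3 := 17 | P0:M(17), P1:I | bus: BusRdX
[29] P0: load  L4 | P0:S(38), P1:S(38) | bus: BusRd,Flush
[30] P0: load  L0 | P0:M(2), P1:I | bus: none

state = I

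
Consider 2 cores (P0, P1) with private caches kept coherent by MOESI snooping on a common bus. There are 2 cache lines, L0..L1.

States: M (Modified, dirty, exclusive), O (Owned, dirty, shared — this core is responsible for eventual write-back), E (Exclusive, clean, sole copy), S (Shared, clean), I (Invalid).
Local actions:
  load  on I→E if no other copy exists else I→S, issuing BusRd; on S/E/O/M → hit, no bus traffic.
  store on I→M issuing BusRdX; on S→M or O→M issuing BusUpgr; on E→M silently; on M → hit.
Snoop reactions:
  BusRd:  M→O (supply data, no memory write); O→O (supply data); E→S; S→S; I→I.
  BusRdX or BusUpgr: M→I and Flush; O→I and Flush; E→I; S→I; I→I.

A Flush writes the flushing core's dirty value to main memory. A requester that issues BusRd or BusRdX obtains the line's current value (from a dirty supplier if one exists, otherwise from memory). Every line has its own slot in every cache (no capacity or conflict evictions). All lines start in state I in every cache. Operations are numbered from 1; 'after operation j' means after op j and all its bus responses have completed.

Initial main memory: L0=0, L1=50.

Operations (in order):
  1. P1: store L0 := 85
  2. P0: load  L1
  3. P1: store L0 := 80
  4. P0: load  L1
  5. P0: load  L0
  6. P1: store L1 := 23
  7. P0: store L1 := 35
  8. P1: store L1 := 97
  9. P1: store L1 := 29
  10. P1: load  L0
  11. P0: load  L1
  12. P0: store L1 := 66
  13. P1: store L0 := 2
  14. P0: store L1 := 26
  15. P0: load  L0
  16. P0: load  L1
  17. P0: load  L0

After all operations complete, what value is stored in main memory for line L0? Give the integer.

memory[L0] = 0

[1] P1: store L0 := 85 | P0:I, P1:M(85) | bus: BusRdX
[2] P0: load  L1 | P0:E(50), P1:I | bus: BusRd
[3] P1: store L0 := 80 | P0:I, P1:M(80) | bus: none
[4] P0: load  L1 | P0:E(50), P1:I | bus: none
[5] P0: load  L0 | P0:S(80), P1:O(80) | bus: BusRd
[6] P1: store L1 := 23 | P0:I, P1:M(23) | bus: BusRdX
[7] P0: store L1 := 35 | P0:M(35), P1:I | bus: BusRdX,Flush
[8] P1: store L1 := 97 | P0:I, P1:M(97) | bus: BusRdX,Flush
[9] P1: store L1 := 29 | P0:I, P1:M(29) | bus: none
[10] P1: load  L0 | P0:S(80), P1:O(80) | bus: none
[11] P0: load  L1 | P0:S(29), P1:O(29) | bus: BusRd
[12] P0: store L1 := 66 | P0:M(66), P1:I | bus: BusUpgr,Flush
[13] P1: store L0 := 2 | P0:I, P1:M(2) | bus: BusUpgr
[14] P0: store L1 := 26 | P0:M(26), P1:I | bus: none
[15] P0: load  L0 | P0:S(2), P1:O(2) | bus: BusRd
[16] P0: load  L1 | P0:M(26), P1:I | bus: none
[17] P0: load  L0 | P0:S(2), P1:O(2) | bus: none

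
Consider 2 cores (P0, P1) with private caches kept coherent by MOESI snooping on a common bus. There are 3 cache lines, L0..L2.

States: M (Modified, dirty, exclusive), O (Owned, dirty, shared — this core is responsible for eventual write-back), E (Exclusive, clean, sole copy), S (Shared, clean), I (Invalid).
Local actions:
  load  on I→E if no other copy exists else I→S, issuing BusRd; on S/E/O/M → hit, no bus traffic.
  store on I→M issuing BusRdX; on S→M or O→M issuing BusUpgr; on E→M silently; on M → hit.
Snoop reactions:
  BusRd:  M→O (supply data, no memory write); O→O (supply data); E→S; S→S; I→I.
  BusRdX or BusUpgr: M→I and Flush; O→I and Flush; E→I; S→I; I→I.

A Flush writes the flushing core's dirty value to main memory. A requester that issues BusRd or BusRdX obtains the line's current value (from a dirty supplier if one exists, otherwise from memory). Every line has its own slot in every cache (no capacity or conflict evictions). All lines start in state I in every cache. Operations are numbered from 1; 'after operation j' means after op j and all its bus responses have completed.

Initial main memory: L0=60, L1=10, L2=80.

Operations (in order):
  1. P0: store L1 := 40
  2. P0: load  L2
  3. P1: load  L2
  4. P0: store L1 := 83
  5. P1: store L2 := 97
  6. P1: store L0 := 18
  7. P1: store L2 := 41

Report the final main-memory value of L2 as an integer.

[1] P0: store L1 := 40 | P0:M(40), P1:I | bus: BusRdX
[2] P0: load  L2 | P0:E(80), P1:I | bus: BusRd
[3] P1: load  L2 | P0:S(80), P1:S(80) | bus: BusRd
[4] P0: store L1 := 83 | P0:M(83), P1:I | bus: none
[5] P1: store L2 := 97 | P0:I, P1:M(97) | bus: BusUpgr
[6] P1: store L0 := 18 | P0:I, P1:M(18) | bus: BusRdX
[7] P1: store L2 := 41 | P0:I, P1:M(41) | bus: none

memory[L2] = 80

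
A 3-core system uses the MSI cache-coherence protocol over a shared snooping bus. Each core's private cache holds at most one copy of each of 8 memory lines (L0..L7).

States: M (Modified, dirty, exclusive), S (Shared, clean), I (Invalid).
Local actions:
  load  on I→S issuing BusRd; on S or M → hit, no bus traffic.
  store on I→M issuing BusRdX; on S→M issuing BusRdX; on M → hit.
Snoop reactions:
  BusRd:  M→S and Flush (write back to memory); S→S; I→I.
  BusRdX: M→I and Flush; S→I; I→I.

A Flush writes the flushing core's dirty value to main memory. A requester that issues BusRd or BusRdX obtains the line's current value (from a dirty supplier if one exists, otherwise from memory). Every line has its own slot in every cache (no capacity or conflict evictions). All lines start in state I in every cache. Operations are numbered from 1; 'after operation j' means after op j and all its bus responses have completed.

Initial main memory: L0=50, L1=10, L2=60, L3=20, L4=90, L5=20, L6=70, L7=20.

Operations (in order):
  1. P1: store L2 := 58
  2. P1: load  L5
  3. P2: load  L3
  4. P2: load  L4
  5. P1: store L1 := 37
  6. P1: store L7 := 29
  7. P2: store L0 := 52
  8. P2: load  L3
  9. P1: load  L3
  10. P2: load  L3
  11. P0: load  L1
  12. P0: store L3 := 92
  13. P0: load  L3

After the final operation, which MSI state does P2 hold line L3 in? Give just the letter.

[1] P1: store L2 := 58 | P0:I, P1:M(58), P2:I | bus: BusRdX
[2] P1: load  L5 | P0:I, P1:S(20), P2:I | bus: BusRd
[3] P2: load  L3 | P0:I, P1:I, P2:S(20) | bus: BusRd
[4] P2: load  L4 | P0:I, P1:I, P2:S(90) | bus: BusRd
[5] P1: store L1 := 37 | P0:I, P1:M(37), P2:I | bus: BusRdX
[6] P1: store L7 := 29 | P0:I, P1:M(29), P2:I | bus: BusRdX
[7] P2: store L0 := 52 | P0:I, P1:I, P2:M(52) | bus: BusRdX
[8] P2: load  L3 | P0:I, P1:I, P2:S(20) | bus: none
[9] P1: load  L3 | P0:I, P1:S(20), P2:S(20) | bus: BusRd
[10] P2: load  L3 | P0:I, P1:S(20), P2:S(20) | bus: none
[11] P0: load  L1 | P0:S(37), P1:S(37), P2:I | bus: BusRd,Flush
[12] P0: store L3 := 92 | P0:M(92), P1:I, P2:I | bus: BusRdX
[13] P0: load  L3 | P0:M(92), P1:I, P2:I | bus: none

state = I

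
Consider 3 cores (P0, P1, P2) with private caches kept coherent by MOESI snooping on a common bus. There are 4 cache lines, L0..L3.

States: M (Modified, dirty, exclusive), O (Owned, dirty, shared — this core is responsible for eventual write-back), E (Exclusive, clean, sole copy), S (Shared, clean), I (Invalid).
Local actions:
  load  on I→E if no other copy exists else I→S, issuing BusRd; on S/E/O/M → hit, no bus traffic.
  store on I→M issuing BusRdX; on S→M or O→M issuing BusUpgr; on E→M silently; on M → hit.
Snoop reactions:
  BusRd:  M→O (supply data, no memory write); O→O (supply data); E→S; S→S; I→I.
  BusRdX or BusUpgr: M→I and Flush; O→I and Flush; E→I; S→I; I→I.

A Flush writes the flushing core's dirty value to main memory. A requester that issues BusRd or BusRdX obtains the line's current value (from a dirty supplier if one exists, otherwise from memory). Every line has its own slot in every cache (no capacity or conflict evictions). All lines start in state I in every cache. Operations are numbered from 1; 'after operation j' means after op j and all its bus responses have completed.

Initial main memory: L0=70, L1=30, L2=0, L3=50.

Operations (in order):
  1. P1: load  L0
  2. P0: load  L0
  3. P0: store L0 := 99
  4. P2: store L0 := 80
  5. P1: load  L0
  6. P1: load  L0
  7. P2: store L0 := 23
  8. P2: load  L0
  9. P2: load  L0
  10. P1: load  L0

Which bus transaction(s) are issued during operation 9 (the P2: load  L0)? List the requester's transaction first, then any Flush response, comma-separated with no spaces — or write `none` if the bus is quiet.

bus = none

step 1: P1: load  L0  ⟶  IEI  (L0)  txn=BusRd  M[L0]=70
step 2: P0: load  L0  ⟶  SSI  (L0)  txn=BusRd  M[L0]=70
step 3: P0: store L0 := 99  ⟶  MII  (L0)  txn=BusUpgr  M[L0]=70
step 4: P2: store L0 := 80  ⟶  IIM  (L0)  txn=BusRdX+Flush  M[L0]=99
step 5: P1: load  L0  ⟶  ISO  (L0)  txn=BusRd  M[L0]=99
step 6: P1: load  L0  ⟶  ISO  (L0)  txn=∅  M[L0]=99
step 7: P2: store L0 := 23  ⟶  IIM  (L0)  txn=BusUpgr  M[L0]=99
step 8: P2: load  L0  ⟶  IIM  (L0)  txn=∅  M[L0]=99
step 9: P2: load  L0  ⟶  IIM  (L0)  txn=∅  M[L0]=99
step 10: P1: load  L0  ⟶  ISO  (L0)  txn=BusRd  M[L0]=99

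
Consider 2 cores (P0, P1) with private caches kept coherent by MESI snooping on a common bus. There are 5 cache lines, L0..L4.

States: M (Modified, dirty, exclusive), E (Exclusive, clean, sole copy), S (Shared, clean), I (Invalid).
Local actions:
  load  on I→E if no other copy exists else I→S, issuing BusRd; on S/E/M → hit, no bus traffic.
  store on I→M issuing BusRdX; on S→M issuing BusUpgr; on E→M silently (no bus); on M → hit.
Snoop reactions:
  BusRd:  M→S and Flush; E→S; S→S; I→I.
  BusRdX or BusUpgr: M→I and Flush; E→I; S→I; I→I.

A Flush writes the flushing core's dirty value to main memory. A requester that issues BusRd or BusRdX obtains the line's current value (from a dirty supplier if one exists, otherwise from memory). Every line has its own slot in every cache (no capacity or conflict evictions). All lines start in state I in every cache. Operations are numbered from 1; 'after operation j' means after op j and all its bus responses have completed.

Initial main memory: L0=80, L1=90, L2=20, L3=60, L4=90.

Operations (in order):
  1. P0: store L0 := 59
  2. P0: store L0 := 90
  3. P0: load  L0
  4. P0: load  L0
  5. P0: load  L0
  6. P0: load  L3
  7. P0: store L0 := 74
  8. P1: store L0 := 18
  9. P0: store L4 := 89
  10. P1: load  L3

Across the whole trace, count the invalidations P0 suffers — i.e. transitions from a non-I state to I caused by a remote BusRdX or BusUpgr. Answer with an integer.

invalidations = 1

  op1 P0: store L0 := 59 → M/I on L0; bus BusRdX; mem=80
  op2 P0: store L0 := 90 → M/I on L0; bus (none); mem=80
  op3 P0: load  L0 → M/I on L0; bus (none); mem=80
  op4 P0: load  L0 → M/I on L0; bus (none); mem=80
  op5 P0: load  L0 → M/I on L0; bus (none); mem=80
  op6 P0: load  L3 → E/I on L3; bus BusRd; mem=60
  op7 P0: store L0 := 74 → M/I on L0; bus (none); mem=80
  op8 P1: store L0 := 18 → I/M on L0; bus BusRdX Flush; mem=74
  op9 P0: store L4 := 89 → M/I on L4; bus BusRdX; mem=90
  op10 P1: load  L3 → S/S on L3; bus BusRd; mem=60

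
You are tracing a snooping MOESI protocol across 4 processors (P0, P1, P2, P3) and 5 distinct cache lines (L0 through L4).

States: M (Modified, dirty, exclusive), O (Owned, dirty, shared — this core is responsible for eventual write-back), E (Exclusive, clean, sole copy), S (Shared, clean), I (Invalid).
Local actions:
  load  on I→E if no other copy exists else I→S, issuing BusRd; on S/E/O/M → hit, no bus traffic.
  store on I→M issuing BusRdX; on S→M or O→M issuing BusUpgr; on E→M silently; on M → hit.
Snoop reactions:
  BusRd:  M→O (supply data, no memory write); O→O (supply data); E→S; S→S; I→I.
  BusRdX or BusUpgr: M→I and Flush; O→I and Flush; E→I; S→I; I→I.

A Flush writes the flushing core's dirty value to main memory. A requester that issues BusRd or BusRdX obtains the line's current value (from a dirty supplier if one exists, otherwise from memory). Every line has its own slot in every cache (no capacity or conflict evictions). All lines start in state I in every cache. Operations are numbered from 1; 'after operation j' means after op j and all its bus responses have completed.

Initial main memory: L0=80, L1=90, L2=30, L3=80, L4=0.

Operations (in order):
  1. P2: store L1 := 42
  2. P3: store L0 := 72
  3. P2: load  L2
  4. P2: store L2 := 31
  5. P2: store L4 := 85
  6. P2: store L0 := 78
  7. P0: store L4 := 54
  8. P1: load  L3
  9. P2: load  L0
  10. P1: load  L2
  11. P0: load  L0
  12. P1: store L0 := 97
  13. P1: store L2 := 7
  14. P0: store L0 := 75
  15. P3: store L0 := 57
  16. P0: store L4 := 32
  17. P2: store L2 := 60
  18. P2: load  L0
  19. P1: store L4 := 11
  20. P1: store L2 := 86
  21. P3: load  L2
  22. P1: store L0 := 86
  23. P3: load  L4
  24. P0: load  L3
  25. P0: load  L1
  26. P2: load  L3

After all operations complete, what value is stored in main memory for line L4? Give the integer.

memory[L4] = 32

[1] P2: store L1 := 42 | P0:I, P1:I, P2:M(42), P3:I | bus: BusRdX
[2] P3: store L0 := 72 | P0:I, P1:I, P2:I, P3:M(72) | bus: BusRdX
[3] P2: load  L2 | P0:I, P1:I, P2:E(30), P3:I | bus: BusRd
[4] P2: store L2 := 31 | P0:I, P1:I, P2:M(31), P3:I | bus: none
[5] P2: store L4 := 85 | P0:I, P1:I, P2:M(85), P3:I | bus: BusRdX
[6] P2: store L0 := 78 | P0:I, P1:I, P2:M(78), P3:I | bus: BusRdX,Flush
[7] P0: store L4 := 54 | P0:M(54), P1:I, P2:I, P3:I | bus: BusRdX,Flush
[8] P1: load  L3 | P0:I, P1:E(80), P2:I, P3:I | bus: BusRd
[9] P2: load  L0 | P0:I, P1:I, P2:M(78), P3:I | bus: none
[10] P1: load  L2 | P0:I, P1:S(31), P2:O(31), P3:I | bus: BusRd
[11] P0: load  L0 | P0:S(78), P1:I, P2:O(78), P3:I | bus: BusRd
[12] P1: store L0 := 97 | P0:I, P1:M(97), P2:I, P3:I | bus: BusRdX,Flush
[13] P1: store L2 := 7 | P0:I, P1:M(7), P2:I, P3:I | bus: BusUpgr,Flush
[14] P0: store L0 := 75 | P0:M(75), P1:I, P2:I, P3:I | bus: BusRdX,Flush
[15] P3: store L0 := 57 | P0:I, P1:I, P2:I, P3:M(57) | bus: BusRdX,Flush
[16] P0: store L4 := 32 | P0:M(32), P1:I, P2:I, P3:I | bus: none
[17] P2: store L2 := 60 | P0:I, P1:I, P2:M(60), P3:I | bus: BusRdX,Flush
[18] P2: load  L0 | P0:I, P1:I, P2:S(57), P3:O(57) | bus: BusRd
[19] P1: store L4 := 11 | P0:I, P1:M(11), P2:I, P3:I | bus: BusRdX,Flush
[20] P1: store L2 := 86 | P0:I, P1:M(86), P2:I, P3:I | bus: BusRdX,Flush
[21] P3: load  L2 | P0:I, P1:O(86), P2:I, P3:S(86) | bus: BusRd
[22] P1: store L0 := 86 | P0:I, P1:M(86), P2:I, P3:I | bus: BusRdX,Flush
[23] P3: load  L4 | P0:I, P1:O(11), P2:I, P3:S(11) | bus: BusRd
[24] P0: load  L3 | P0:S(80), P1:S(80), P2:I, P3:I | bus: BusRd
[25] P0: load  L1 | P0:S(42), P1:I, P2:O(42), P3:I | bus: BusRd
[26] P2: load  L3 | P0:S(80), P1:S(80), P2:S(80), P3:I | bus: BusRd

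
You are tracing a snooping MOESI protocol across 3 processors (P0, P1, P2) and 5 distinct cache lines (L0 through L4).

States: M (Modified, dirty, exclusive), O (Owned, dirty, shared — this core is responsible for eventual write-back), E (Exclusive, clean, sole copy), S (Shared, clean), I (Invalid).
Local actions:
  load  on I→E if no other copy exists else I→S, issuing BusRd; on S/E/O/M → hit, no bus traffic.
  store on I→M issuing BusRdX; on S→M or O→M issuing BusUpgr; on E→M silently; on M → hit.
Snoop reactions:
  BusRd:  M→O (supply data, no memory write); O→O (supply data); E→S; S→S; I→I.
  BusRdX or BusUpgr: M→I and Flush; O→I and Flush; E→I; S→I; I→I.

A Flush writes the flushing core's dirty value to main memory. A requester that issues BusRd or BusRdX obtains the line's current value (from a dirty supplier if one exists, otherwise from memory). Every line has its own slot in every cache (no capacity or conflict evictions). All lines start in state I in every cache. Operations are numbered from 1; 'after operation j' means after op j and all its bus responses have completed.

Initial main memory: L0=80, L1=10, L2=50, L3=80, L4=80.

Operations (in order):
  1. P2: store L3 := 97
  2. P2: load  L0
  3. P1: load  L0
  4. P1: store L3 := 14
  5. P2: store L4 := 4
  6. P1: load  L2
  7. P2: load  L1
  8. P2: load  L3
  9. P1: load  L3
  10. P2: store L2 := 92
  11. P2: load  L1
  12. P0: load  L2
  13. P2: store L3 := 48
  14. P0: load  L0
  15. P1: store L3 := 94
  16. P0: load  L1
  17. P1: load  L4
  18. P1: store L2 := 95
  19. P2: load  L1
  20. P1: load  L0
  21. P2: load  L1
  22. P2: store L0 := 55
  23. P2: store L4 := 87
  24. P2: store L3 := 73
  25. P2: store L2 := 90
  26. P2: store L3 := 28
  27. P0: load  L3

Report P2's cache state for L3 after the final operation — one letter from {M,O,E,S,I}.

  op1 P2: store L3 := 97 → I/I/M on L3; bus BusRdX; mem=80
  op2 P2: load  L0 → I/I/E on L0; bus BusRd; mem=80
  op3 P1: load  L0 → I/S/S on L0; bus BusRd; mem=80
  op4 P1: store L3 := 14 → I/M/I on L3; bus BusRdX Flush; mem=97
  op5 P2: store L4 := 4 → I/I/M on L4; bus BusRdX; mem=80
  op6 P1: load  L2 → I/E/I on L2; bus BusRd; mem=50
  op7 P2: load  L1 → I/I/E on L1; bus BusRd; mem=10
  op8 P2: load  L3 → I/O/S on L3; bus BusRd; mem=97
  op9 P1: load  L3 → I/O/S on L3; bus (none); mem=97
  op10 P2: store L2 := 92 → I/I/M on L2; bus BusRdX; mem=50
  op11 P2: load  L1 → I/I/E on L1; bus (none); mem=10
  op12 P0: load  L2 → S/I/O on L2; bus BusRd; mem=50
  op13 P2: store L3 := 48 → I/I/M on L3; bus BusUpgr Flush; mem=14
  op14 P0: load  L0 → S/S/S on L0; bus BusRd; mem=80
  op15 P1: store L3 := 94 → I/M/I on L3; bus BusRdX Flush; mem=48
  op16 P0: load  L1 → S/I/S on L1; bus BusRd; mem=10
  op17 P1: load  L4 → I/S/O on L4; bus BusRd; mem=80
  op18 P1: store L2 := 95 → I/M/I on L2; bus BusRdX Flush; mem=92
  op19 P2: load  L1 → S/I/S on L1; bus (none); mem=10
  op20 P1: load  L0 → S/S/S on L0; bus (none); mem=80
  op21 P2: load  L1 → S/I/S on L1; bus (none); mem=10
  op22 P2: store L0 := 55 → I/I/M on L0; bus BusUpgr; mem=80
  op23 P2: store L4 := 87 → I/I/M on L4; bus BusUpgr; mem=80
  op24 P2: store L3 := 73 → I/I/M on L3; bus BusRdX Flush; mem=94
  op25 P2: store L2 := 90 → I/I/M on L2; bus BusRdX Flush; mem=95
  op26 P2: store L3 := 28 → I/I/M on L3; bus (none); mem=94
  op27 P0: load  L3 → S/I/O on L3; bus BusRd; mem=94

state = O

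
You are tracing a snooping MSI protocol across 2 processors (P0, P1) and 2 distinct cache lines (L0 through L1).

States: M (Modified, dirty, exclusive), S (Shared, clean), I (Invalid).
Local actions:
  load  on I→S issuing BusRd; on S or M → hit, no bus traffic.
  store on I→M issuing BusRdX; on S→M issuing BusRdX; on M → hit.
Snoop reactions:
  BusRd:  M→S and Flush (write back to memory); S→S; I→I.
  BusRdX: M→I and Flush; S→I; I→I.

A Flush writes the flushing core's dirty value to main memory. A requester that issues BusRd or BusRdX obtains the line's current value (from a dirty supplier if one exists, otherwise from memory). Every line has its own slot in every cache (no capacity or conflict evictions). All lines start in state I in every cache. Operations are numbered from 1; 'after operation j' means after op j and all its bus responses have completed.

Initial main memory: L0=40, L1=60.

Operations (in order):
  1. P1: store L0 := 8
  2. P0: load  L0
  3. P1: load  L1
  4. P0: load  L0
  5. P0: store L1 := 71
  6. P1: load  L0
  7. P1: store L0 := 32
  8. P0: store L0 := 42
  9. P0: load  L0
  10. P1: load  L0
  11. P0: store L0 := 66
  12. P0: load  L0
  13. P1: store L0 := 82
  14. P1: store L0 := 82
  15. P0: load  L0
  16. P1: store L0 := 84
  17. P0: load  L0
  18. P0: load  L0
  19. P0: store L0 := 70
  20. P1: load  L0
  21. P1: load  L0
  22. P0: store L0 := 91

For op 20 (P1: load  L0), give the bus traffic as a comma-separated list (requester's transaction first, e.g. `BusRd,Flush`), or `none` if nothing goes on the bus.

bus = BusRd,Flush

step 1: P1: store L0 := 8  ⟶  IM  (L0)  txn=BusRdX  M[L0]=40
step 2: P0: load  L0  ⟶  SS  (L0)  txn=BusRd+Flush  M[L0]=8
step 3: P1: load  L1  ⟶  IS  (L1)  txn=BusRd  M[L1]=60
step 4: P0: load  L0  ⟶  SS  (L0)  txn=∅  M[L0]=8
step 5: P0: store L1 := 71  ⟶  MI  (L1)  txn=BusRdX  M[L1]=60
step 6: P1: load  L0  ⟶  SS  (L0)  txn=∅  M[L0]=8
step 7: P1: store L0 := 32  ⟶  IM  (L0)  txn=BusRdX  M[L0]=8
step 8: P0: store L0 := 42  ⟶  MI  (L0)  txn=BusRdX+Flush  M[L0]=32
step 9: P0: load  L0  ⟶  MI  (L0)  txn=∅  M[L0]=32
step 10: P1: load  L0  ⟶  SS  (L0)  txn=BusRd+Flush  M[L0]=42
step 11: P0: store L0 := 66  ⟶  MI  (L0)  txn=BusRdX  M[L0]=42
step 12: P0: load  L0  ⟶  MI  (L0)  txn=∅  M[L0]=42
step 13: P1: store L0 := 82  ⟶  IM  (L0)  txn=BusRdX+Flush  M[L0]=66
step 14: P1: store L0 := 82  ⟶  IM  (L0)  txn=∅  M[L0]=66
step 15: P0: load  L0  ⟶  SS  (L0)  txn=BusRd+Flush  M[L0]=82
step 16: P1: store L0 := 84  ⟶  IM  (L0)  txn=BusRdX  M[L0]=82
step 17: P0: load  L0  ⟶  SS  (L0)  txn=BusRd+Flush  M[L0]=84
step 18: P0: load  L0  ⟶  SS  (L0)  txn=∅  M[L0]=84
step 19: P0: store L0 := 70  ⟶  MI  (L0)  txn=BusRdX  M[L0]=84
step 20: P1: load  L0  ⟶  SS  (L0)  txn=BusRd+Flush  M[L0]=70
step 21: P1: load  L0  ⟶  SS  (L0)  txn=∅  M[L0]=70
step 22: P0: store L0 := 91  ⟶  MI  (L0)  txn=BusRdX  M[L0]=70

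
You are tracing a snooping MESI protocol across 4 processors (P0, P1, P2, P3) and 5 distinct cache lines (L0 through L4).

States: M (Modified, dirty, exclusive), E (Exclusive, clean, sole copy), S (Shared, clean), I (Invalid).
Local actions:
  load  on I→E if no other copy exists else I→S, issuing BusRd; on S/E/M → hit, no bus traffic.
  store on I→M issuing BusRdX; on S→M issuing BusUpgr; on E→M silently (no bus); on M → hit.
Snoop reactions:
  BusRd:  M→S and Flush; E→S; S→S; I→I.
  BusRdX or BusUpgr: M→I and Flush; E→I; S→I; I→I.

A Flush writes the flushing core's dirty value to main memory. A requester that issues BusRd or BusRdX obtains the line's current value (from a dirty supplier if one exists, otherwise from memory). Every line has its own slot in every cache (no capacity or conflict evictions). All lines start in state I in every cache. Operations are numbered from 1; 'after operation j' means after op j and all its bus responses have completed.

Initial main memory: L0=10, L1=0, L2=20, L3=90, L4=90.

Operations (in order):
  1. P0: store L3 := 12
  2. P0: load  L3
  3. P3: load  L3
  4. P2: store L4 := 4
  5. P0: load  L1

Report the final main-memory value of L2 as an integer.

memory[L2] = 20

  op1 P0: store L3 := 12 → M/I/I/I on L3; bus BusRdX; mem=90
  op2 P0: load  L3 → M/I/I/I on L3; bus (none); mem=90
  op3 P3: load  L3 → S/I/I/S on L3; bus BusRd Flush; mem=12
  op4 P2: store L4 := 4 → I/I/M/I on L4; bus BusRdX; mem=90
  op5 P0: load  L1 → E/I/I/I on L1; bus BusRd; mem=0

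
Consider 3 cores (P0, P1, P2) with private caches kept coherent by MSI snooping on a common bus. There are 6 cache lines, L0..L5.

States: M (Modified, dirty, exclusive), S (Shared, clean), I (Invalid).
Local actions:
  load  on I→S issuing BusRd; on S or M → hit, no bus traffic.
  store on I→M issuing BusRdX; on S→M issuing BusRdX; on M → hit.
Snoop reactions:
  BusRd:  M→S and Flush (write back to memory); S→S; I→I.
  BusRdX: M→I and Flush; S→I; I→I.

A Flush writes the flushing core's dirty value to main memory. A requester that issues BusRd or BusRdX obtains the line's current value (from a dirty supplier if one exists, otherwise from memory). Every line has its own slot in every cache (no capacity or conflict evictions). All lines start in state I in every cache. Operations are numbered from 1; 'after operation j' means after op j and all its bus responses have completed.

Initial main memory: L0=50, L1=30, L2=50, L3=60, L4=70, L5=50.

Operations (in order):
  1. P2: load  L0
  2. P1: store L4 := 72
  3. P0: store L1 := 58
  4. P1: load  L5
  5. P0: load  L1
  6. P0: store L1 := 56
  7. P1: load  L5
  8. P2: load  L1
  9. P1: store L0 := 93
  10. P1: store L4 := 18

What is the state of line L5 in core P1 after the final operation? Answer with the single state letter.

state = S

[1] P2: load  L0 | P0:I, P1:I, P2:S(50) | bus: BusRd
[2] P1: store L4 := 72 | P0:I, P1:M(72), P2:I | bus: BusRdX
[3] P0: store L1 := 58 | P0:M(58), P1:I, P2:I | bus: BusRdX
[4] P1: load  L5 | P0:I, P1:S(50), P2:I | bus: BusRd
[5] P0: load  L1 | P0:M(58), P1:I, P2:I | bus: none
[6] P0: store L1 := 56 | P0:M(56), P1:I, P2:I | bus: none
[7] P1: load  L5 | P0:I, P1:S(50), P2:I | bus: none
[8] P2: load  L1 | P0:S(56), P1:I, P2:S(56) | bus: BusRd,Flush
[9] P1: store L0 := 93 | P0:I, P1:M(93), P2:I | bus: BusRdX
[10] P1: store L4 := 18 | P0:I, P1:M(18), P2:I | bus: none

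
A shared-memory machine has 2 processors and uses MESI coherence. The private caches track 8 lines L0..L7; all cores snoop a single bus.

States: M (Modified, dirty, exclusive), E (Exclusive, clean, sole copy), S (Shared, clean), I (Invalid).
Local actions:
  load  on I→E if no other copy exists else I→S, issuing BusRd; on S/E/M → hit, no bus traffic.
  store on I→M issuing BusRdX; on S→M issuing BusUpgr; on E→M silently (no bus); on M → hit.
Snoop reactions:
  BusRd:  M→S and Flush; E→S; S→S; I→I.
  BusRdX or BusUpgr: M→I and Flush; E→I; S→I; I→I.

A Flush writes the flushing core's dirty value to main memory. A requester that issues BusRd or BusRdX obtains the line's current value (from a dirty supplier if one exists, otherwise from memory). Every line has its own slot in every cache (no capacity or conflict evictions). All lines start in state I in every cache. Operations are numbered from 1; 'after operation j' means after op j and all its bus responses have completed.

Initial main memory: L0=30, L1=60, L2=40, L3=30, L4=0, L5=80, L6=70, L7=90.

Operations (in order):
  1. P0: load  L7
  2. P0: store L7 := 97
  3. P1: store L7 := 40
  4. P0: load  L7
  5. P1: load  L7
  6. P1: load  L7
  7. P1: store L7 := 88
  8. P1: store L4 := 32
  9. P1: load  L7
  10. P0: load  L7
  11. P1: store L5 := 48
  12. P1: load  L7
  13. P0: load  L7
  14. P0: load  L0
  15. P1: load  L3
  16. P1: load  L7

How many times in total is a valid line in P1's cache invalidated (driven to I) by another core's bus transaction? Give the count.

invalidations = 0

[1] P0: load  L7 | P0:E(90), P1:I | bus: BusRd
[2] P0: store L7 := 97 | P0:M(97), P1:I | bus: none
[3] P1: store L7 := 40 | P0:I, P1:M(40) | bus: BusRdX,Flush
[4] P0: load  L7 | P0:S(40), P1:S(40) | bus: BusRd,Flush
[5] P1: load  L7 | P0:S(40), P1:S(40) | bus: none
[6] P1: load  L7 | P0:S(40), P1:S(40) | bus: none
[7] P1: store L7 := 88 | P0:I, P1:M(88) | bus: BusUpgr
[8] P1: store L4 := 32 | P0:I, P1:M(32) | bus: BusRdX
[9] P1: load  L7 | P0:I, P1:M(88) | bus: none
[10] P0: load  L7 | P0:S(88), P1:S(88) | bus: BusRd,Flush
[11] P1: store L5 := 48 | P0:I, P1:M(48) | bus: BusRdX
[12] P1: load  L7 | P0:S(88), P1:S(88) | bus: none
[13] P0: load  L7 | P0:S(88), P1:S(88) | bus: none
[14] P0: load  L0 | P0:E(30), P1:I | bus: BusRd
[15] P1: load  L3 | P0:I, P1:E(30) | bus: BusRd
[16] P1: load  L7 | P0:S(88), P1:S(88) | bus: none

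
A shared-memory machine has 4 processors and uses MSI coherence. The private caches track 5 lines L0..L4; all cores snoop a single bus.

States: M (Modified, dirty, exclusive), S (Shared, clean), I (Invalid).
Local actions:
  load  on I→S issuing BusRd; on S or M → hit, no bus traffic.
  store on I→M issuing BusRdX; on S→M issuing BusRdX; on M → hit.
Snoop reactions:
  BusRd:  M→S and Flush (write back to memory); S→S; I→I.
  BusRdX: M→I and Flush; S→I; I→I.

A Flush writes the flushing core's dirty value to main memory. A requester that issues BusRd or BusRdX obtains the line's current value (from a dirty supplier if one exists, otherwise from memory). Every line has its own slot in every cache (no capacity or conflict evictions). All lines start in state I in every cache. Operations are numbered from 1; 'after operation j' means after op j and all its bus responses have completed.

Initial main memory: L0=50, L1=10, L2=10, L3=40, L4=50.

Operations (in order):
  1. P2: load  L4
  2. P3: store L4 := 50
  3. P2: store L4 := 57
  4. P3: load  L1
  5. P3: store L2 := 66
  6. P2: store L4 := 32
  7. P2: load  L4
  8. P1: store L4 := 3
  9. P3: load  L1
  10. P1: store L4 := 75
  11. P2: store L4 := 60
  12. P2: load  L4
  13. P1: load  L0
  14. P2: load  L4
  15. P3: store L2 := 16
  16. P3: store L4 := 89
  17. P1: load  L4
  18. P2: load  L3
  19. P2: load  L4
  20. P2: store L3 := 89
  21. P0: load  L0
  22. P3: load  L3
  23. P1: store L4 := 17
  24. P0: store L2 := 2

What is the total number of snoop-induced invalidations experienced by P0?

[1] P2: load  L4 | P0:I, P1:I, P2:S(50), P3:I | bus: BusRd
[2] P3: store L4 := 50 | P0:I, P1:I, P2:I, P3:M(50) | bus: BusRdX
[3] P2: store L4 := 57 | P0:I, P1:I, P2:M(57), P3:I | bus: BusRdX,Flush
[4] P3: load  L1 | P0:I, P1:I, P2:I, P3:S(10) | bus: BusRd
[5] P3: store L2 := 66 | P0:I, P1:I, P2:I, P3:M(66) | bus: BusRdX
[6] P2: store L4 := 32 | P0:I, P1:I, P2:M(32), P3:I | bus: none
[7] P2: load  L4 | P0:I, P1:I, P2:M(32), P3:I | bus: none
[8] P1: store L4 := 3 | P0:I, P1:M(3), P2:I, P3:I | bus: BusRdX,Flush
[9] P3: load  L1 | P0:I, P1:I, P2:I, P3:S(10) | bus: none
[10] P1: store L4 := 75 | P0:I, P1:M(75), P2:I, P3:I | bus: none
[11] P2: store L4 := 60 | P0:I, P1:I, P2:M(60), P3:I | bus: BusRdX,Flush
[12] P2: load  L4 | P0:I, P1:I, P2:M(60), P3:I | bus: none
[13] P1: load  L0 | P0:I, P1:S(50), P2:I, P3:I | bus: BusRd
[14] P2: load  L4 | P0:I, P1:I, P2:M(60), P3:I | bus: none
[15] P3: store L2 := 16 | P0:I, P1:I, P2:I, P3:M(16) | bus: none
[16] P3: store L4 := 89 | P0:I, P1:I, P2:I, P3:M(89) | bus: BusRdX,Flush
[17] P1: load  L4 | P0:I, P1:S(89), P2:I, P3:S(89) | bus: BusRd,Flush
[18] P2: load  L3 | P0:I, P1:I, P2:S(40), P3:I | bus: BusRd
[19] P2: load  L4 | P0:I, P1:S(89), P2:S(89), P3:S(89) | bus: BusRd
[20] P2: store L3 := 89 | P0:I, P1:I, P2:M(89), P3:I | bus: BusRdX
[21] P0: load  L0 | P0:S(50), P1:S(50), P2:I, P3:I | bus: BusRd
[22] P3: load  L3 | P0:I, P1:I, P2:S(89), P3:S(89) | bus: BusRd,Flush
[23] P1: store L4 := 17 | P0:I, P1:M(17), P2:I, P3:I | bus: BusRdX
[24] P0: store L2 := 2 | P0:M(2), P1:I, P2:I, P3:I | bus: BusRdX,Flush

invalidations = 0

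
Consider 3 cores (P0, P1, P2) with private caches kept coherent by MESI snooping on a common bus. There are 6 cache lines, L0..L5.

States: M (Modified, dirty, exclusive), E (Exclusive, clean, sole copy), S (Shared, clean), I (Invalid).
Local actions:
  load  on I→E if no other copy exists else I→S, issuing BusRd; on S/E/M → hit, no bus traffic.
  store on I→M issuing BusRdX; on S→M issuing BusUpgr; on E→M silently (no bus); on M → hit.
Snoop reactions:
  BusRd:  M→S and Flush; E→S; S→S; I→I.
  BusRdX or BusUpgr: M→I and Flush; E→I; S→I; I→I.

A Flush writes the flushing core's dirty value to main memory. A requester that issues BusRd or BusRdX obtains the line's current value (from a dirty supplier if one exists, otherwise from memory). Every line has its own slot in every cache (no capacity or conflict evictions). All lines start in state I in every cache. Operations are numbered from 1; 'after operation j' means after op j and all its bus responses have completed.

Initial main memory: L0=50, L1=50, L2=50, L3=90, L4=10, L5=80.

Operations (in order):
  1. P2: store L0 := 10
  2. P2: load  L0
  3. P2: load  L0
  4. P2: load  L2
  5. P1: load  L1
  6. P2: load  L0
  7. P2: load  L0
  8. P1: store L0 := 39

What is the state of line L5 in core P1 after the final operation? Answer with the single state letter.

[1] P2: store L0 := 10 | P0:I, P1:I, P2:M(10) | bus: BusRdX
[2] P2: load  L0 | P0:I, P1:I, P2:M(10) | bus: none
[3] P2: load  L0 | P0:I, P1:I, P2:M(10) | bus: none
[4] P2: load  L2 | P0:I, P1:I, P2:E(50) | bus: BusRd
[5] P1: load  L1 | P0:I, P1:E(50), P2:I | bus: BusRd
[6] P2: load  L0 | P0:I, P1:I, P2:M(10) | bus: none
[7] P2: load  L0 | P0:I, P1:I, P2:M(10) | bus: none
[8] P1: store L0 := 39 | P0:I, P1:M(39), P2:I | bus: BusRdX,Flush

state = I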